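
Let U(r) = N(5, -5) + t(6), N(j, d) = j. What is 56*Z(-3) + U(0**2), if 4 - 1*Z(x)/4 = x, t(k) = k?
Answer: 1579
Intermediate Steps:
Z(x) = 16 - 4*x
U(r) = 11 (U(r) = 5 + 6 = 11)
56*Z(-3) + U(0**2) = 56*(16 - 4*(-3)) + 11 = 56*(16 + 12) + 11 = 56*28 + 11 = 1568 + 11 = 1579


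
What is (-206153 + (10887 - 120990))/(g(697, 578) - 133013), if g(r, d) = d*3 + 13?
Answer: 158128/65633 ≈ 2.4093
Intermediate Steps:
g(r, d) = 13 + 3*d (g(r, d) = 3*d + 13 = 13 + 3*d)
(-206153 + (10887 - 120990))/(g(697, 578) - 133013) = (-206153 + (10887 - 120990))/((13 + 3*578) - 133013) = (-206153 - 110103)/((13 + 1734) - 133013) = -316256/(1747 - 133013) = -316256/(-131266) = -316256*(-1/131266) = 158128/65633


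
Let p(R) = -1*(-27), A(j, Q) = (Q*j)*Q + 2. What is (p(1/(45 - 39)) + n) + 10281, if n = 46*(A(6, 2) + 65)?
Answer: 14494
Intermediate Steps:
A(j, Q) = 2 + j*Q² (A(j, Q) = j*Q² + 2 = 2 + j*Q²)
n = 4186 (n = 46*((2 + 6*2²) + 65) = 46*((2 + 6*4) + 65) = 46*((2 + 24) + 65) = 46*(26 + 65) = 46*91 = 4186)
p(R) = 27
(p(1/(45 - 39)) + n) + 10281 = (27 + 4186) + 10281 = 4213 + 10281 = 14494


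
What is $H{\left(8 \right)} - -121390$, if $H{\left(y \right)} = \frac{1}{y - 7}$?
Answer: $121391$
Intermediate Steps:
$H{\left(y \right)} = \frac{1}{-7 + y}$
$H{\left(8 \right)} - -121390 = \frac{1}{-7 + 8} - -121390 = 1^{-1} + 121390 = 1 + 121390 = 121391$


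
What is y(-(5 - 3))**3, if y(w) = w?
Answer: -8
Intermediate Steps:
y(-(5 - 3))**3 = (-(5 - 3))**3 = (-1*2)**3 = (-2)**3 = -8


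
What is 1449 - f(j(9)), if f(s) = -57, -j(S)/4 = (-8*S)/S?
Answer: 1506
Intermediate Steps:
j(S) = 32 (j(S) = -4*(-8*S)/S = -4*(-8) = 32)
1449 - f(j(9)) = 1449 - 1*(-57) = 1449 + 57 = 1506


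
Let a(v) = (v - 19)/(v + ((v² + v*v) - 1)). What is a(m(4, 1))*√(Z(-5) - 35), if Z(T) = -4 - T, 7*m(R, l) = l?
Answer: 231*I*√34/10 ≈ 134.7*I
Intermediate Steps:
m(R, l) = l/7
a(v) = (-19 + v)/(-1 + v + 2*v²) (a(v) = (-19 + v)/(v + ((v² + v²) - 1)) = (-19 + v)/(v + (2*v² - 1)) = (-19 + v)/(v + (-1 + 2*v²)) = (-19 + v)/(-1 + v + 2*v²))
a(m(4, 1))*√(Z(-5) - 35) = ((-19 + (⅐)*1)/(-1 + (⅐)*1 + 2*((⅐)*1)²))*√((-4 - 1*(-5)) - 35) = ((-19 + ⅐)/(-1 + ⅐ + 2*(⅐)²))*√((-4 + 5) - 35) = (-132/7/(-1 + ⅐ + 2*(1/49)))*√(1 - 35) = (-132/7/(-1 + ⅐ + 2/49))*√(-34) = (-132/7/(-40/49))*(I*√34) = (-49/40*(-132/7))*(I*√34) = 231*(I*√34)/10 = 231*I*√34/10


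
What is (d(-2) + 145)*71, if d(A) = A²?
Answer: 10579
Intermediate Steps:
(d(-2) + 145)*71 = ((-2)² + 145)*71 = (4 + 145)*71 = 149*71 = 10579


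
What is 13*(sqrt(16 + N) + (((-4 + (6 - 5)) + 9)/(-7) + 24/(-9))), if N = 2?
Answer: -962/21 + 39*sqrt(2) ≈ 9.3448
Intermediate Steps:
13*(sqrt(16 + N) + (((-4 + (6 - 5)) + 9)/(-7) + 24/(-9))) = 13*(sqrt(16 + 2) + (((-4 + (6 - 5)) + 9)/(-7) + 24/(-9))) = 13*(sqrt(18) + (((-4 + 1) + 9)*(-1/7) + 24*(-1/9))) = 13*(3*sqrt(2) + ((-3 + 9)*(-1/7) - 8/3)) = 13*(3*sqrt(2) + (6*(-1/7) - 8/3)) = 13*(3*sqrt(2) + (-6/7 - 8/3)) = 13*(3*sqrt(2) - 74/21) = 13*(-74/21 + 3*sqrt(2)) = -962/21 + 39*sqrt(2)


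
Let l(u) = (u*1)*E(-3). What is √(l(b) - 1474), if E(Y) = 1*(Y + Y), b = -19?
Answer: 4*I*√85 ≈ 36.878*I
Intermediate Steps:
E(Y) = 2*Y (E(Y) = 1*(2*Y) = 2*Y)
l(u) = -6*u (l(u) = (u*1)*(2*(-3)) = u*(-6) = -6*u)
√(l(b) - 1474) = √(-6*(-19) - 1474) = √(114 - 1474) = √(-1360) = 4*I*√85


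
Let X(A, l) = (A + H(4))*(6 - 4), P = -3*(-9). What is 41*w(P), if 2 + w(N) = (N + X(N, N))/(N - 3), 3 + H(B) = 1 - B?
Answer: 287/8 ≈ 35.875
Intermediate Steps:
H(B) = -2 - B (H(B) = -3 + (1 - B) = -2 - B)
P = 27
X(A, l) = -12 + 2*A (X(A, l) = (A + (-2 - 1*4))*(6 - 4) = (A + (-2 - 4))*2 = (A - 6)*2 = (-6 + A)*2 = -12 + 2*A)
w(N) = -2 + (-12 + 3*N)/(-3 + N) (w(N) = -2 + (N + (-12 + 2*N))/(N - 3) = -2 + (-12 + 3*N)/(-3 + N))
41*w(P) = 41*((-6 + 27)/(-3 + 27)) = 41*(21/24) = 41*((1/24)*21) = 41*(7/8) = 287/8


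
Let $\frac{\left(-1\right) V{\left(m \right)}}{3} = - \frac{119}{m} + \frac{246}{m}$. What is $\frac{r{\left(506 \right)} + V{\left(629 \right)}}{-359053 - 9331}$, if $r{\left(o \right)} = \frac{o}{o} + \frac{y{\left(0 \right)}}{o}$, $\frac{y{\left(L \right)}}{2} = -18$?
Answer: $- \frac{25711}{29311762304} \approx -8.7716 \cdot 10^{-7}$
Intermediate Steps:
$y{\left(L \right)} = -36$ ($y{\left(L \right)} = 2 \left(-18\right) = -36$)
$V{\left(m \right)} = - \frac{381}{m}$ ($V{\left(m \right)} = - 3 \left(- \frac{119}{m} + \frac{246}{m}\right) = - 3 \frac{127}{m} = - \frac{381}{m}$)
$r{\left(o \right)} = 1 - \frac{36}{o}$ ($r{\left(o \right)} = \frac{o}{o} - \frac{36}{o} = 1 - \frac{36}{o}$)
$\frac{r{\left(506 \right)} + V{\left(629 \right)}}{-359053 - 9331} = \frac{\frac{-36 + 506}{506} - \frac{381}{629}}{-359053 - 9331} = \frac{\frac{1}{506} \cdot 470 - \frac{381}{629}}{-368384} = \left(\frac{235}{253} - \frac{381}{629}\right) \left(- \frac{1}{368384}\right) = \frac{51422}{159137} \left(- \frac{1}{368384}\right) = - \frac{25711}{29311762304}$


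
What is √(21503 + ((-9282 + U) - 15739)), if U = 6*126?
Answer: I*√2762 ≈ 52.555*I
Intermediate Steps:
U = 756
√(21503 + ((-9282 + U) - 15739)) = √(21503 + ((-9282 + 756) - 15739)) = √(21503 + (-8526 - 15739)) = √(21503 - 24265) = √(-2762) = I*√2762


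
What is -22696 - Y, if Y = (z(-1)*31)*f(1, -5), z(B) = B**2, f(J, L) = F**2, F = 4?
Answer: -23192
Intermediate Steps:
f(J, L) = 16 (f(J, L) = 4**2 = 16)
Y = 496 (Y = ((-1)**2*31)*16 = (1*31)*16 = 31*16 = 496)
-22696 - Y = -22696 - 1*496 = -22696 - 496 = -23192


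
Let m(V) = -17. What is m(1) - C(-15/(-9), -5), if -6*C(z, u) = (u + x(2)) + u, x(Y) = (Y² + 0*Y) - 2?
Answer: -55/3 ≈ -18.333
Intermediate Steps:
x(Y) = -2 + Y² (x(Y) = (Y² + 0) - 2 = Y² - 2 = -2 + Y²)
C(z, u) = -⅓ - u/3 (C(z, u) = -((u + (-2 + 2²)) + u)/6 = -((u + (-2 + 4)) + u)/6 = -((u + 2) + u)/6 = -((2 + u) + u)/6 = -(2 + 2*u)/6 = -⅓ - u/3)
m(1) - C(-15/(-9), -5) = -17 - (-⅓ - ⅓*(-5)) = -17 - (-⅓ + 5/3) = -17 - 1*4/3 = -17 - 4/3 = -55/3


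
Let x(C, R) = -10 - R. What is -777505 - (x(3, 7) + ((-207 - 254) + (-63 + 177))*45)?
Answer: -761873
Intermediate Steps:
-777505 - (x(3, 7) + ((-207 - 254) + (-63 + 177))*45) = -777505 - ((-10 - 1*7) + ((-207 - 254) + (-63 + 177))*45) = -777505 - ((-10 - 7) + (-461 + 114)*45) = -777505 - (-17 - 347*45) = -777505 - (-17 - 15615) = -777505 - 1*(-15632) = -777505 + 15632 = -761873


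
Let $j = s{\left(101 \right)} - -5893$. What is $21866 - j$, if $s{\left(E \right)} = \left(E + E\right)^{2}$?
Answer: $-24831$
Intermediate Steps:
$s{\left(E \right)} = 4 E^{2}$ ($s{\left(E \right)} = \left(2 E\right)^{2} = 4 E^{2}$)
$j = 46697$ ($j = 4 \cdot 101^{2} - -5893 = 4 \cdot 10201 + 5893 = 40804 + 5893 = 46697$)
$21866 - j = 21866 - 46697 = -24831$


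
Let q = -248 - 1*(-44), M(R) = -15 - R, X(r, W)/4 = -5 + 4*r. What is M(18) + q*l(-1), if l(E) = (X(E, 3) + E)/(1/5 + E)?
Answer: -9468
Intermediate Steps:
X(r, W) = -20 + 16*r (X(r, W) = 4*(-5 + 4*r) = -20 + 16*r)
q = -204 (q = -248 + 44 = -204)
l(E) = (-20 + 17*E)/(⅕ + E) (l(E) = ((-20 + 16*E) + E)/(1/5 + E) = (-20 + 17*E)/(⅕ + E))
M(18) + q*l(-1) = (-15 - 1*18) - 1020*(-20 + 17*(-1))/(1 + 5*(-1)) = (-15 - 18) - 1020*(-20 - 17)/(1 - 5) = -33 - 1020*(-37)/(-4) = -33 - 1020*(-1)*(-37)/4 = -33 - 204*185/4 = -33 - 9435 = -9468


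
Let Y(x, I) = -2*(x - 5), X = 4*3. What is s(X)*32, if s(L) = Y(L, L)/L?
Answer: -112/3 ≈ -37.333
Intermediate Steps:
X = 12
Y(x, I) = 10 - 2*x (Y(x, I) = -2*(-5 + x) = 10 - 2*x)
s(L) = (10 - 2*L)/L
s(X)*32 = (-2 + 10/12)*32 = (-2 + 10*(1/12))*32 = (-2 + 5/6)*32 = -7/6*32 = -112/3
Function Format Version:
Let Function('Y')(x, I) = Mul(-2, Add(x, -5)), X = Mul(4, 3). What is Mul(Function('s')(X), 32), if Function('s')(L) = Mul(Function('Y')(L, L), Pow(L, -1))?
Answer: Rational(-112, 3) ≈ -37.333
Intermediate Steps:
X = 12
Function('Y')(x, I) = Add(10, Mul(-2, x)) (Function('Y')(x, I) = Mul(-2, Add(-5, x)) = Add(10, Mul(-2, x)))
Function('s')(L) = Mul(Pow(L, -1), Add(10, Mul(-2, L))) (Function('s')(L) = Mul(Add(10, Mul(-2, L)), Pow(L, -1)) = Mul(Pow(L, -1), Add(10, Mul(-2, L))))
Mul(Function('s')(X), 32) = Mul(Add(-2, Mul(10, Pow(12, -1))), 32) = Mul(Add(-2, Mul(10, Rational(1, 12))), 32) = Mul(Add(-2, Rational(5, 6)), 32) = Mul(Rational(-7, 6), 32) = Rational(-112, 3)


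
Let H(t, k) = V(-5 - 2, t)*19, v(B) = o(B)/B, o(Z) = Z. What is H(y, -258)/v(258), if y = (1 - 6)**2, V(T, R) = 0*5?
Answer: 0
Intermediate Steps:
V(T, R) = 0
v(B) = 1 (v(B) = B/B = 1)
y = 25 (y = (-5)**2 = 25)
H(t, k) = 0 (H(t, k) = 0*19 = 0)
H(y, -258)/v(258) = 0/1 = 0*1 = 0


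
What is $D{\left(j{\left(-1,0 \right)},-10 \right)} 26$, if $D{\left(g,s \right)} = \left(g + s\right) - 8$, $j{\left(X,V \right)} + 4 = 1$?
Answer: $-546$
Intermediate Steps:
$j{\left(X,V \right)} = -3$ ($j{\left(X,V \right)} = -4 + 1 = -3$)
$D{\left(g,s \right)} = -8 + g + s$
$D{\left(j{\left(-1,0 \right)},-10 \right)} 26 = \left(-8 - 3 - 10\right) 26 = \left(-21\right) 26 = -546$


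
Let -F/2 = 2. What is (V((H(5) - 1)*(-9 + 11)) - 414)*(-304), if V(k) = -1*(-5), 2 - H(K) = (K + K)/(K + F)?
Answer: 124336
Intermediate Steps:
F = -4 (F = -2*2 = -4)
H(K) = 2 - 2*K/(-4 + K) (H(K) = 2 - (K + K)/(K - 4) = 2 - 2*K/(-4 + K))
V(k) = 5
(V((H(5) - 1)*(-9 + 11)) - 414)*(-304) = (5 - 414)*(-304) = -409*(-304) = 124336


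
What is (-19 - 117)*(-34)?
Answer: 4624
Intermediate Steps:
(-19 - 117)*(-34) = -136*(-34) = 4624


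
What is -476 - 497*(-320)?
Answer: 158564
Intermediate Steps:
-476 - 497*(-320) = -476 + 159040 = 158564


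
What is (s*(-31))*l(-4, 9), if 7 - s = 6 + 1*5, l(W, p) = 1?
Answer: 124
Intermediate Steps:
s = -4 (s = 7 - (6 + 1*5) = 7 - (6 + 5) = 7 - 1*11 = 7 - 11 = -4)
(s*(-31))*l(-4, 9) = -4*(-31)*1 = 124*1 = 124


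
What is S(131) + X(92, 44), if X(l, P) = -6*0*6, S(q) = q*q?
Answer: 17161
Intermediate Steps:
S(q) = q²
X(l, P) = 0 (X(l, P) = 0*6 = 0)
S(131) + X(92, 44) = 131² + 0 = 17161 + 0 = 17161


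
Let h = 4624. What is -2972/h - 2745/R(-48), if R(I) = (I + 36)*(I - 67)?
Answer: -17494/6647 ≈ -2.6319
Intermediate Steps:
R(I) = (-67 + I)*(36 + I) (R(I) = (36 + I)*(-67 + I) = (-67 + I)*(36 + I))
-2972/h - 2745/R(-48) = -2972/4624 - 2745/(-2412 + (-48)² - 31*(-48)) = -2972*1/4624 - 2745/(-2412 + 2304 + 1488) = -743/1156 - 2745/1380 = -743/1156 - 2745*1/1380 = -743/1156 - 183/92 = -17494/6647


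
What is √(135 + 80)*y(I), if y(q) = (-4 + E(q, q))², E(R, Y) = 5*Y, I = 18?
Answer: 7396*√215 ≈ 1.0845e+5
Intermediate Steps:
y(q) = (-4 + 5*q)²
√(135 + 80)*y(I) = √(135 + 80)*(-4 + 5*18)² = √215*(-4 + 90)² = √215*86² = √215*7396 = 7396*√215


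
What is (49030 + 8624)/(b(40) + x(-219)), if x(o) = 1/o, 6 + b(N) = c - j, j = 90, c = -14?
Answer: -12626226/24091 ≈ -524.11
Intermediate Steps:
b(N) = -110 (b(N) = -6 + (-14 - 1*90) = -6 + (-14 - 90) = -6 - 104 = -110)
(49030 + 8624)/(b(40) + x(-219)) = (49030 + 8624)/(-110 + 1/(-219)) = 57654/(-110 - 1/219) = 57654/(-24091/219) = 57654*(-219/24091) = -12626226/24091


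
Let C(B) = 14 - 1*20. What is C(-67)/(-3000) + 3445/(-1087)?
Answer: -1721413/543500 ≈ -3.1673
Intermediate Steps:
C(B) = -6 (C(B) = 14 - 20 = -6)
C(-67)/(-3000) + 3445/(-1087) = -6/(-3000) + 3445/(-1087) = -6*(-1/3000) + 3445*(-1/1087) = 1/500 - 3445/1087 = -1721413/543500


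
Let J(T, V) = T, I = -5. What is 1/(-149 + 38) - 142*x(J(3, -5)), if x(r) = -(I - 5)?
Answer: -157621/111 ≈ -1420.0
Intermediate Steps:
x(r) = 10 (x(r) = -(-5 - 5) = -1*(-10) = 10)
1/(-149 + 38) - 142*x(J(3, -5)) = 1/(-149 + 38) - 142*10 = 1/(-111) - 1420 = -1/111 - 1420 = -157621/111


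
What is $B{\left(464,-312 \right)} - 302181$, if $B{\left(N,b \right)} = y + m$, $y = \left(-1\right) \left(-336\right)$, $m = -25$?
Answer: $-301870$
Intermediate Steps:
$y = 336$
$B{\left(N,b \right)} = 311$ ($B{\left(N,b \right)} = 336 - 25 = 311$)
$B{\left(464,-312 \right)} - 302181 = 311 - 302181 = -301870$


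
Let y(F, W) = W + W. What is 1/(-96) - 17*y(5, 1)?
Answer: -3265/96 ≈ -34.010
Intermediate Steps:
y(F, W) = 2*W
1/(-96) - 17*y(5, 1) = 1/(-96) - 34 = -1/96 - 17*2 = -1/96 - 34 = -3265/96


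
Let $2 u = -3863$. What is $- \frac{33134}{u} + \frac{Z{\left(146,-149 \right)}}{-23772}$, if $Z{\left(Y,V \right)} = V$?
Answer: $\frac{1575898483}{91831236} \approx 17.161$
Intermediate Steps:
$u = - \frac{3863}{2}$ ($u = \frac{1}{2} \left(-3863\right) = - \frac{3863}{2} \approx -1931.5$)
$- \frac{33134}{u} + \frac{Z{\left(146,-149 \right)}}{-23772} = - \frac{33134}{- \frac{3863}{2}} - \frac{149}{-23772} = \left(-33134\right) \left(- \frac{2}{3863}\right) - - \frac{149}{23772} = \frac{66268}{3863} + \frac{149}{23772} = \frac{1575898483}{91831236}$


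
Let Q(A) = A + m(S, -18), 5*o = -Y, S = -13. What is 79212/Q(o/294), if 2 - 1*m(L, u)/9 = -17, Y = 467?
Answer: 116441640/250903 ≈ 464.09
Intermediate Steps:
m(L, u) = 171 (m(L, u) = 18 - 9*(-17) = 18 + 153 = 171)
o = -467/5 (o = (-1*467)/5 = (⅕)*(-467) = -467/5 ≈ -93.400)
Q(A) = 171 + A (Q(A) = A + 171 = 171 + A)
79212/Q(o/294) = 79212/(171 - 467/5/294) = 79212/(171 - 467/5*1/294) = 79212/(171 - 467/1470) = 79212/(250903/1470) = 79212*(1470/250903) = 116441640/250903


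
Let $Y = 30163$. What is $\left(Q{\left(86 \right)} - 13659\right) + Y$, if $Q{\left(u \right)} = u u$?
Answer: $23900$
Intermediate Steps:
$Q{\left(u \right)} = u^{2}$
$\left(Q{\left(86 \right)} - 13659\right) + Y = \left(86^{2} - 13659\right) + 30163 = \left(7396 - 13659\right) + 30163 = -6263 + 30163 = 23900$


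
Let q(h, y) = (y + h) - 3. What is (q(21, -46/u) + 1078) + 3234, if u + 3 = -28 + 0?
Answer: 134276/31 ≈ 4331.5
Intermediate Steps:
u = -31 (u = -3 + (-28 + 0) = -3 - 28 = -31)
q(h, y) = -3 + h + y (q(h, y) = (h + y) - 3 = -3 + h + y)
(q(21, -46/u) + 1078) + 3234 = ((-3 + 21 - 46/(-31)) + 1078) + 3234 = ((-3 + 21 - 46*(-1/31)) + 1078) + 3234 = ((-3 + 21 + 46/31) + 1078) + 3234 = (604/31 + 1078) + 3234 = 34022/31 + 3234 = 134276/31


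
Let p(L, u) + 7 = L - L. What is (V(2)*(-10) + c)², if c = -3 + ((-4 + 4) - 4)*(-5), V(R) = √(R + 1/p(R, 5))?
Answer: 3323/7 - 340*√91/7 ≈ 11.372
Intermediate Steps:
p(L, u) = -7 (p(L, u) = -7 + (L - L) = -7 + 0 = -7)
V(R) = √(-⅐ + R) (V(R) = √(R + 1/(-7)) = √(R - ⅐) = √(-⅐ + R))
c = 17 (c = -3 + (0 - 4)*(-5) = -3 - 4*(-5) = -3 + 20 = 17)
(V(2)*(-10) + c)² = ((√(-7 + 49*2)/7)*(-10) + 17)² = ((√(-7 + 98)/7)*(-10) + 17)² = ((√91/7)*(-10) + 17)² = (-10*√91/7 + 17)² = (17 - 10*√91/7)²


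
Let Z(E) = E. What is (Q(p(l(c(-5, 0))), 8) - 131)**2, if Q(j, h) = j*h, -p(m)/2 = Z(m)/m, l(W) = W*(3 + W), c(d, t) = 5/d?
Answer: 21609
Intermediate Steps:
p(m) = -2 (p(m) = -2*m/m = -2*1 = -2)
Q(j, h) = h*j
(Q(p(l(c(-5, 0))), 8) - 131)**2 = (8*(-2) - 131)**2 = (-16 - 131)**2 = (-147)**2 = 21609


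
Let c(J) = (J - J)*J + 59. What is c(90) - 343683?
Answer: -343624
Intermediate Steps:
c(J) = 59 (c(J) = 0*J + 59 = 0 + 59 = 59)
c(90) - 343683 = 59 - 343683 = -343624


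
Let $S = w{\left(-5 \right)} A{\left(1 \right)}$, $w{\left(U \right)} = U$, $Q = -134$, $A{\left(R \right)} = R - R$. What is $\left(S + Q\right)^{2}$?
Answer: $17956$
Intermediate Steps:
$A{\left(R \right)} = 0$
$S = 0$ ($S = \left(-5\right) 0 = 0$)
$\left(S + Q\right)^{2} = \left(0 - 134\right)^{2} = \left(-134\right)^{2} = 17956$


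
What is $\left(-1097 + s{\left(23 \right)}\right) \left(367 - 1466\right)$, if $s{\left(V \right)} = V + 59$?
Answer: $1115485$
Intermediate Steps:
$s{\left(V \right)} = 59 + V$
$\left(-1097 + s{\left(23 \right)}\right) \left(367 - 1466\right) = \left(-1097 + \left(59 + 23\right)\right) \left(367 - 1466\right) = \left(-1097 + 82\right) \left(-1099\right) = \left(-1015\right) \left(-1099\right) = 1115485$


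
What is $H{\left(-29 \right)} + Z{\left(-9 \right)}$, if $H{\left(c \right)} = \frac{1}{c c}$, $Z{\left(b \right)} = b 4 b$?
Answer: $\frac{272485}{841} \approx 324.0$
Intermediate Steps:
$Z{\left(b \right)} = 4 b^{2}$ ($Z{\left(b \right)} = 4 b b = 4 b^{2}$)
$H{\left(c \right)} = \frac{1}{c^{2}}$
$H{\left(-29 \right)} + Z{\left(-9 \right)} = \frac{1}{841} + 4 \left(-9\right)^{2} = \frac{1}{841} + 4 \cdot 81 = \frac{1}{841} + 324 = \frac{272485}{841}$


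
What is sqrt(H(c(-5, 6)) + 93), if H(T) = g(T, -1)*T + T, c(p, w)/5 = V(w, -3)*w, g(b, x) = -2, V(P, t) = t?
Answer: sqrt(183) ≈ 13.528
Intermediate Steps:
c(p, w) = -15*w (c(p, w) = 5*(-3*w) = -15*w)
H(T) = -T (H(T) = -2*T + T = -T)
sqrt(H(c(-5, 6)) + 93) = sqrt(-(-15)*6 + 93) = sqrt(-1*(-90) + 93) = sqrt(90 + 93) = sqrt(183)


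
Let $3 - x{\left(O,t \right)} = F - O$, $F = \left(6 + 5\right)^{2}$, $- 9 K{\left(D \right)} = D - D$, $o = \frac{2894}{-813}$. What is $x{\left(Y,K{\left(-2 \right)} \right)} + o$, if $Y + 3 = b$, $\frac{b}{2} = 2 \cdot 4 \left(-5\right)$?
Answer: $- \frac{166307}{813} \approx -204.56$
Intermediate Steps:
$o = - \frac{2894}{813}$ ($o = 2894 \left(- \frac{1}{813}\right) = - \frac{2894}{813} \approx -3.5597$)
$K{\left(D \right)} = 0$ ($K{\left(D \right)} = - \frac{D - D}{9} = \left(- \frac{1}{9}\right) 0 = 0$)
$b = -80$ ($b = 2 \cdot 2 \cdot 4 \left(-5\right) = 2 \cdot 8 \left(-5\right) = 2 \left(-40\right) = -80$)
$Y = -83$ ($Y = -3 - 80 = -83$)
$F = 121$ ($F = 11^{2} = 121$)
$x{\left(O,t \right)} = -118 + O$ ($x{\left(O,t \right)} = 3 - \left(121 - O\right) = 3 + \left(-121 + O\right) = -118 + O$)
$x{\left(Y,K{\left(-2 \right)} \right)} + o = \left(-118 - 83\right) - \frac{2894}{813} = -201 - \frac{2894}{813} = - \frac{166307}{813}$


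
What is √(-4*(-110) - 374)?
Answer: √66 ≈ 8.1240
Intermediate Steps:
√(-4*(-110) - 374) = √(440 - 374) = √66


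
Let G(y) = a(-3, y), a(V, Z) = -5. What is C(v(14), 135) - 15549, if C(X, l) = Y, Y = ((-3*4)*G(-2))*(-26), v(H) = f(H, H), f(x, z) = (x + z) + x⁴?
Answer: -17109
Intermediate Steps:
G(y) = -5
f(x, z) = x + z + x⁴
v(H) = H⁴ + 2*H (v(H) = H + H + H⁴ = H⁴ + 2*H)
Y = -1560 (Y = (-3*4*(-5))*(-26) = -12*(-5)*(-26) = 60*(-26) = -1560)
C(X, l) = -1560
C(v(14), 135) - 15549 = -1560 - 15549 = -17109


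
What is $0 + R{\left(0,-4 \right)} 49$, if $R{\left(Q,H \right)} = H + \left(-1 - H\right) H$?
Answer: $-784$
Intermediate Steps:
$R{\left(Q,H \right)} = H + H \left(-1 - H\right)$
$0 + R{\left(0,-4 \right)} 49 = 0 + - \left(-4\right)^{2} \cdot 49 = 0 + \left(-1\right) 16 \cdot 49 = 0 - 784 = -784$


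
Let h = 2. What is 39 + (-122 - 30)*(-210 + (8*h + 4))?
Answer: 28919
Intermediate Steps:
39 + (-122 - 30)*(-210 + (8*h + 4)) = 39 + (-122 - 30)*(-210 + (8*2 + 4)) = 39 - 152*(-210 + (16 + 4)) = 39 - 152*(-210 + 20) = 39 - 152*(-190) = 39 + 28880 = 28919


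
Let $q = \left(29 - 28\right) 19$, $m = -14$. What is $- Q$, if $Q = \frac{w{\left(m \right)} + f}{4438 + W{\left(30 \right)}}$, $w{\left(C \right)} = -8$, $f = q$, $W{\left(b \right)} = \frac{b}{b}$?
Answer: $- \frac{11}{4439} \approx -0.002478$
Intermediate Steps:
$W{\left(b \right)} = 1$
$q = 19$ ($q = 1 \cdot 19 = 19$)
$f = 19$
$Q = \frac{11}{4439}$ ($Q = \frac{-8 + 19}{4438 + 1} = \frac{11}{4439} \approx 0.002478$)
$- Q = \left(-1\right) \frac{11}{4439} = - \frac{11}{4439}$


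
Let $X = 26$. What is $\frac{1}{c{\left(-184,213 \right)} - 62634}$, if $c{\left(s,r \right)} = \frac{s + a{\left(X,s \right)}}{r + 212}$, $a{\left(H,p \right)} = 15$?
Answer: $- \frac{425}{26619619} \approx -1.5966 \cdot 10^{-5}$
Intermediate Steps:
$c{\left(s,r \right)} = \frac{15 + s}{212 + r}$ ($c{\left(s,r \right)} = \frac{s + 15}{r + 212} = \frac{15 + s}{212 + r}$)
$\frac{1}{c{\left(-184,213 \right)} - 62634} = \frac{1}{\frac{15 - 184}{212 + 213} - 62634} = \frac{1}{\frac{1}{425} \left(-169\right) - 62634} = \frac{1}{- \frac{169}{425} - 62634} = \frac{1}{- \frac{26619619}{425}} = - \frac{425}{26619619}$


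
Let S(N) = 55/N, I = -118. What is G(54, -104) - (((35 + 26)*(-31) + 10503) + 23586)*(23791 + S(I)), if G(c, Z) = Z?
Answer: -45194455153/59 ≈ -7.6601e+8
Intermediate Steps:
G(54, -104) - (((35 + 26)*(-31) + 10503) + 23586)*(23791 + S(I)) = -104 - (((35 + 26)*(-31) + 10503) + 23586)*(23791 + 55/(-118)) = -104 - ((61*(-31) + 10503) + 23586)*(23791 + 55*(-1/118)) = -104 - ((-1891 + 10503) + 23586)*(23791 - 55/118) = -104 - (8612 + 23586)*2807283/118 = -104 - 32198*2807283/118 = -104 - 1*45194449017/59 = -104 - 45194449017/59 = -45194455153/59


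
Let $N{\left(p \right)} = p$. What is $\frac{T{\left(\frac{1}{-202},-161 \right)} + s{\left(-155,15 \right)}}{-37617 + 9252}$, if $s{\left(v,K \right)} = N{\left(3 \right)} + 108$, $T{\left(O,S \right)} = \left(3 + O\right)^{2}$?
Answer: $- \frac{4895269}{1157405460} \approx -0.0042295$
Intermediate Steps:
$s{\left(v,K \right)} = 111$ ($s{\left(v,K \right)} = 3 + 108 = 111$)
$\frac{T{\left(\frac{1}{-202},-161 \right)} + s{\left(-155,15 \right)}}{-37617 + 9252} = \frac{\left(3 + \frac{1}{-202}\right)^{2} + 111}{-37617 + 9252} = \frac{\left(3 - \frac{1}{202}\right)^{2} + 111}{-28365} = \left(\left(\frac{605}{202}\right)^{2} + 111\right) \left(- \frac{1}{28365}\right) = \left(\frac{366025}{40804} + 111\right) \left(- \frac{1}{28365}\right) = \frac{4895269}{40804} \left(- \frac{1}{28365}\right) = - \frac{4895269}{1157405460}$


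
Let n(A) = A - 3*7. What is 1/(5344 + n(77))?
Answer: 1/5400 ≈ 0.00018519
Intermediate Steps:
n(A) = -21 + A (n(A) = A - 21 = -21 + A)
1/(5344 + n(77)) = 1/(5344 + (-21 + 77)) = 1/(5344 + 56) = 1/5400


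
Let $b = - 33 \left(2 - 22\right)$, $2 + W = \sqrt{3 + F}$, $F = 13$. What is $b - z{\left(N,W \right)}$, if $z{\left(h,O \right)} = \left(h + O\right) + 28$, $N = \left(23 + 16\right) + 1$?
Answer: $590$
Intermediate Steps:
$N = 40$ ($N = 39 + 1 = 40$)
$W = 2$ ($W = -2 + \sqrt{3 + 13} = -2 + \sqrt{16} = -2 + 4 = 2$)
$z{\left(h,O \right)} = 28 + O + h$ ($z{\left(h,O \right)} = \left(O + h\right) + 28 = 28 + O + h$)
$b = 660$ ($b = \left(-33\right) \left(-20\right) = 660$)
$b - z{\left(N,W \right)} = 660 - \left(28 + 2 + 40\right) = 660 - 70 = 590$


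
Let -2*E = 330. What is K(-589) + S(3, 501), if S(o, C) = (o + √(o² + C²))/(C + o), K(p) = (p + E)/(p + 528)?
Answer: 126733/10248 + √27890/168 ≈ 13.361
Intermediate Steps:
E = -165 (E = -½*330 = -165)
K(p) = (-165 + p)/(528 + p) (K(p) = (p - 165)/(p + 528) = (-165 + p)/(528 + p))
S(o, C) = (o + √(C² + o²))/(C + o)
K(-589) + S(3, 501) = (-165 - 589)/(528 - 589) + (3 + √(501² + 3²))/(501 + 3) = -754/(-61) + (3 + √(251001 + 9))/504 = -1/61*(-754) + (3 + √251010)/504 = 754/61 + (3 + 3*√27890)/504 = 754/61 + (1/168 + √27890/168) = 126733/10248 + √27890/168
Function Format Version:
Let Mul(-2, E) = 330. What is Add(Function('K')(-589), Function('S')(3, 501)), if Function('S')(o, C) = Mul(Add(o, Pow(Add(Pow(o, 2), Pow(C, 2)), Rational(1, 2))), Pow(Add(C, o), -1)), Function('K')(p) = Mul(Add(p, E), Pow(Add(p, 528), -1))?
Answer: Add(Rational(126733, 10248), Mul(Rational(1, 168), Pow(27890, Rational(1, 2)))) ≈ 13.361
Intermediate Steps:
E = -165 (E = Mul(Rational(-1, 2), 330) = -165)
Function('K')(p) = Mul(Pow(Add(528, p), -1), Add(-165, p)) (Function('K')(p) = Mul(Add(p, -165), Pow(Add(p, 528), -1)) = Mul(Add(-165, p), Pow(Add(528, p), -1)) = Mul(Pow(Add(528, p), -1), Add(-165, p)))
Function('S')(o, C) = Mul(Pow(Add(C, o), -1), Add(o, Pow(Add(Pow(C, 2), Pow(o, 2)), Rational(1, 2)))) (Function('S')(o, C) = Mul(Add(o, Pow(Add(Pow(C, 2), Pow(o, 2)), Rational(1, 2))), Pow(Add(C, o), -1)) = Mul(Pow(Add(C, o), -1), Add(o, Pow(Add(Pow(C, 2), Pow(o, 2)), Rational(1, 2)))))
Add(Function('K')(-589), Function('S')(3, 501)) = Add(Mul(Pow(Add(528, -589), -1), Add(-165, -589)), Mul(Pow(Add(501, 3), -1), Add(3, Pow(Add(Pow(501, 2), Pow(3, 2)), Rational(1, 2))))) = Add(Mul(Pow(-61, -1), -754), Mul(Pow(504, -1), Add(3, Pow(Add(251001, 9), Rational(1, 2))))) = Add(Mul(Rational(-1, 61), -754), Mul(Rational(1, 504), Add(3, Pow(251010, Rational(1, 2))))) = Add(Rational(754, 61), Mul(Rational(1, 504), Add(3, Mul(3, Pow(27890, Rational(1, 2)))))) = Add(Rational(754, 61), Add(Rational(1, 168), Mul(Rational(1, 168), Pow(27890, Rational(1, 2))))) = Add(Rational(126733, 10248), Mul(Rational(1, 168), Pow(27890, Rational(1, 2))))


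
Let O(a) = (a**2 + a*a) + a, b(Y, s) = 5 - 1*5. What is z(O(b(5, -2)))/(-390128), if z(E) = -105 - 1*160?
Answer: 265/390128 ≈ 0.00067926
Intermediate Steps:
b(Y, s) = 0 (b(Y, s) = 5 - 5 = 0)
O(a) = a + 2*a**2 (O(a) = (a**2 + a**2) + a = 2*a**2 + a = a + 2*a**2)
z(E) = -265 (z(E) = -105 - 160 = -265)
z(O(b(5, -2)))/(-390128) = -265/(-390128) = -265*(-1/390128) = 265/390128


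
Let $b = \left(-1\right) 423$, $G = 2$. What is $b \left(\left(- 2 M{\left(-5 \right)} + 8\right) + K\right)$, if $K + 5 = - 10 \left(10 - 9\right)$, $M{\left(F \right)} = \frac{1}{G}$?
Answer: $3384$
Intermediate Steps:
$M{\left(F \right)} = \frac{1}{2}$
$K = -15$ ($K = -5 - 10 \left(10 - 9\right) = -5 - 10 = -15$)
$b = -423$
$b \left(\left(- 2 M{\left(-5 \right)} + 8\right) + K\right) = - 423 \left(\left(\left(-2\right) \frac{1}{2} + 8\right) - 15\right) = - 423 \left(\left(-1 + 8\right) - 15\right) = - 423 \left(7 - 15\right) = \left(-423\right) \left(-8\right) = 3384$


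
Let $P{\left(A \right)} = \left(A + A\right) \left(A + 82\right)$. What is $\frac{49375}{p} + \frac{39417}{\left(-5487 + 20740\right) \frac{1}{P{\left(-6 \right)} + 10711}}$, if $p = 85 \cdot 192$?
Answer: $\frac{180123061241}{7112256} \approx 25326.0$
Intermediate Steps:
$P{\left(A \right)} = 2 A \left(82 + A\right)$
$p = 16320$
$\frac{49375}{p} + \frac{39417}{\left(-5487 + 20740\right) \frac{1}{P{\left(-6 \right)} + 10711}} = \frac{49375}{16320} + \frac{39417}{\left(-5487 + 20740\right) \frac{1}{2 \left(-6\right) \left(82 - 6\right) + 10711}} = 49375 \cdot \frac{1}{16320} + \frac{39417}{15253 \frac{1}{2 \left(-6\right) 76 + 10711}} = \frac{9875}{3264} + \frac{39417}{15253 \frac{1}{-912 + 10711}} = \frac{9875}{3264} + \frac{39417}{15253 \cdot \frac{1}{9799}} = \frac{9875}{3264} + \frac{39417}{\frac{15253}{9799}} = \frac{9875}{3264} + 39417 \cdot \frac{9799}{15253} = \frac{9875}{3264} + \frac{55178169}{2179} = \frac{180123061241}{7112256}$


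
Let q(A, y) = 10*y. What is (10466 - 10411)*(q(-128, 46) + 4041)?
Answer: 247555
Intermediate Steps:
(10466 - 10411)*(q(-128, 46) + 4041) = (10466 - 10411)*(10*46 + 4041) = 55*(460 + 4041) = 55*4501 = 247555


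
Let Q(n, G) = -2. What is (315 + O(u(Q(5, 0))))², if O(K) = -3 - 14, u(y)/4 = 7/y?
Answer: 88804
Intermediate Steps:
u(y) = 28/y (u(y) = 4*(7/y) = 28/y)
O(K) = -17
(315 + O(u(Q(5, 0))))² = (315 - 17)² = 298² = 88804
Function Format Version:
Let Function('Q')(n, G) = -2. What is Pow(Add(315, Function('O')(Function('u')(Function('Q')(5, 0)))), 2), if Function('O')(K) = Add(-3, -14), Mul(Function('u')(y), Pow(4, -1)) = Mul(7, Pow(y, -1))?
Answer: 88804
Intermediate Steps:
Function('u')(y) = Mul(28, Pow(y, -1)) (Function('u')(y) = Mul(4, Mul(7, Pow(y, -1))) = Mul(28, Pow(y, -1)))
Function('O')(K) = -17
Pow(Add(315, Function('O')(Function('u')(Function('Q')(5, 0)))), 2) = Pow(Add(315, -17), 2) = Pow(298, 2) = 88804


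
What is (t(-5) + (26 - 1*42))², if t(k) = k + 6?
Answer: 225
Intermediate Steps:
t(k) = 6 + k
(t(-5) + (26 - 1*42))² = ((6 - 5) + (26 - 1*42))² = (1 + (26 - 42))² = (1 - 16)² = (-15)² = 225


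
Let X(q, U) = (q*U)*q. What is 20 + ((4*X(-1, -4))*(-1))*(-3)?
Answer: -28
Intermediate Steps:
X(q, U) = U*q² (X(q, U) = (U*q)*q = U*q²)
20 + ((4*X(-1, -4))*(-1))*(-3) = 20 + ((4*(-4*(-1)²))*(-1))*(-3) = 20 + ((4*(-4*1))*(-1))*(-3) = 20 + ((4*(-4))*(-1))*(-3) = 20 - 16*(-1)*(-3) = 20 + 16*(-3) = 20 - 48 = -28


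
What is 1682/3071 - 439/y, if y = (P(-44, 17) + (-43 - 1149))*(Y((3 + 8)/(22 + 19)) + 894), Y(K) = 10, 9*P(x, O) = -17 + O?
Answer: 1813817545/3309211328 ≈ 0.54811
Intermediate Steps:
P(x, O) = -17/9 + O/9 (P(x, O) = (-17 + O)/9 = -17/9 + O/9)
y = -1077568 (y = ((-17/9 + (1/9)*17) + (-43 - 1149))*(10 + 894) = ((-17/9 + 17/9) - 1192)*904 = (0 - 1192)*904 = -1192*904 = -1077568)
1682/3071 - 439/y = 1682/3071 - 439/(-1077568) = 1682*(1/3071) - 439*(-1/1077568) = 1682/3071 + 439/1077568 = 1813817545/3309211328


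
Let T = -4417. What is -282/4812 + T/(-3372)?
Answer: 1691975/1352172 ≈ 1.2513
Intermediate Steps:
-282/4812 + T/(-3372) = -282/4812 - 4417/(-3372) = -282*1/4812 - 4417*(-1/3372) = -47/802 + 4417/3372 = 1691975/1352172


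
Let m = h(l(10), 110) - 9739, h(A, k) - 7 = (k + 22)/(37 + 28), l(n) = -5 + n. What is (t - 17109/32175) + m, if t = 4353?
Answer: -19224566/3575 ≈ -5377.5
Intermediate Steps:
h(A, k) = 477/65 + k/65 (h(A, k) = 7 + (k + 22)/(37 + 28) = 7 + (22 + k)/65 = 7 + (22 + k)*(1/65) = 7 + (22/65 + k/65) = 477/65 + k/65)
m = -632448/65 (m = (477/65 + (1/65)*110) - 9739 = (477/65 + 22/13) - 9739 = 587/65 - 9739 = -632448/65 ≈ -9730.0)
(t - 17109/32175) + m = (4353 - 17109/32175) - 632448/65 = (4353 - 17109*1/32175) - 632448/65 = (4353 - 1901/3575) - 632448/65 = 15560074/3575 - 632448/65 = -19224566/3575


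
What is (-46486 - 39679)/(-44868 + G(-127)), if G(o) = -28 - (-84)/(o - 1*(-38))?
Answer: 7668685/3995828 ≈ 1.9192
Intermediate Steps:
G(o) = -28 + 84/(38 + o) (G(o) = -28 - (-84)/(o + 38) = -28 - (-84)/(38 + o) = -28 + 84/(38 + o))
(-46486 - 39679)/(-44868 + G(-127)) = (-46486 - 39679)/(-44868 + 28*(-35 - 1*(-127))/(38 - 127)) = -86165/(-44868 + 28*(-35 + 127)/(-89)) = -86165/(-44868 + 28*(-1/89)*92) = -86165/(-44868 - 2576/89) = -86165/(-3995828/89) = -86165*(-89/3995828) = 7668685/3995828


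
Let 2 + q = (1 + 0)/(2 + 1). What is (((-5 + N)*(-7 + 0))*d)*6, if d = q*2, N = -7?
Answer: -1680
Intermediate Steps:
q = -5/3 (q = -2 + (1 + 0)/(2 + 1) = -2 + 1/3 = -2 + 1*(⅓) = -2 + ⅓ = -5/3 ≈ -1.6667)
d = -10/3 (d = -5/3*2 = -10/3 ≈ -3.3333)
(((-5 + N)*(-7 + 0))*d)*6 = (((-5 - 7)*(-7 + 0))*(-10/3))*6 = (-12*(-7)*(-10/3))*6 = (84*(-10/3))*6 = -280*6 = -1680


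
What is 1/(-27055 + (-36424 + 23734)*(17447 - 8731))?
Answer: -1/110633095 ≈ -9.0389e-9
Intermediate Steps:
1/(-27055 + (-36424 + 23734)*(17447 - 8731)) = 1/(-27055 - 12690*8716) = 1/(-27055 - 110606040) = 1/(-110633095) = -1/110633095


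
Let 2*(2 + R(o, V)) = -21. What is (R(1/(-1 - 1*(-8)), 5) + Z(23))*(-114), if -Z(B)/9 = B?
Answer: 25023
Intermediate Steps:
Z(B) = -9*B
R(o, V) = -25/2 (R(o, V) = -2 + (½)*(-21) = -2 - 21/2 = -25/2)
(R(1/(-1 - 1*(-8)), 5) + Z(23))*(-114) = (-25/2 - 9*23)*(-114) = (-25/2 - 207)*(-114) = -439/2*(-114) = 25023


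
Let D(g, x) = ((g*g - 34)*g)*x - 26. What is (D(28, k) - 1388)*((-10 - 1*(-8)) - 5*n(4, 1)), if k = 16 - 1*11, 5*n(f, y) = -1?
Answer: -103586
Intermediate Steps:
n(f, y) = -⅕ (n(f, y) = (⅕)*(-1) = -⅕)
k = 5 (k = 16 - 11 = 5)
D(g, x) = -26 + g*x*(-34 + g²) (D(g, x) = ((g² - 34)*g)*x - 26 = ((-34 + g²)*g)*x - 26 = (g*(-34 + g²))*x - 26 = g*x*(-34 + g²) - 26 = -26 + g*x*(-34 + g²))
(D(28, k) - 1388)*((-10 - 1*(-8)) - 5*n(4, 1)) = ((-26 + 5*28³ - 34*28*5) - 1388)*((-10 - 1*(-8)) - 5*(-⅕)) = ((-26 + 5*21952 - 4760) - 1388)*((-10 + 8) + 1) = ((-26 + 109760 - 4760) - 1388)*(-2 + 1) = (104974 - 1388)*(-1) = 103586*(-1) = -103586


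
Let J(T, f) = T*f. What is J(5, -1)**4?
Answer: 625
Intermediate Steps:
J(5, -1)**4 = (5*(-1))**4 = (-5)**4 = 625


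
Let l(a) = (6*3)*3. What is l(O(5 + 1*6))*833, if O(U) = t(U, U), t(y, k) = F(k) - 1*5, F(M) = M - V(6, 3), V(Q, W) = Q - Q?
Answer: 44982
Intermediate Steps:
V(Q, W) = 0
F(M) = M (F(M) = M - 1*0 = M + 0 = M)
t(y, k) = -5 + k (t(y, k) = k - 1*5 = k - 5 = -5 + k)
O(U) = -5 + U
l(a) = 54 (l(a) = 18*3 = 54)
l(O(5 + 1*6))*833 = 54*833 = 44982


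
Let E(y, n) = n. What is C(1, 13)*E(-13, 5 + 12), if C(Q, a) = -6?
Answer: -102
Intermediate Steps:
C(1, 13)*E(-13, 5 + 12) = -6*(5 + 12) = -6*17 = -102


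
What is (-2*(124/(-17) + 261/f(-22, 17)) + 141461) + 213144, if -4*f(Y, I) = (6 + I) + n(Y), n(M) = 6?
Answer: 6029757/17 ≈ 3.5469e+5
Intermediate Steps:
f(Y, I) = -3 - I/4 (f(Y, I) = -((6 + I) + 6)/4 = -(12 + I)/4 = -3 - I/4)
(-2*(124/(-17) + 261/f(-22, 17)) + 141461) + 213144 = (-2*(124/(-17) + 261/(-3 - 1/4*17)) + 141461) + 213144 = (-2*(124*(-1/17) + 261/(-3 - 17/4)) + 141461) + 213144 = (-2*(-124/17 + 261/(-29/4)) + 141461) + 213144 = (-2*(-124/17 + 261*(-4/29)) + 141461) + 213144 = (-2*(-124/17 - 36) + 141461) + 213144 = (-2*(-736/17) + 141461) + 213144 = (1472/17 + 141461) + 213144 = 2406309/17 + 213144 = 6029757/17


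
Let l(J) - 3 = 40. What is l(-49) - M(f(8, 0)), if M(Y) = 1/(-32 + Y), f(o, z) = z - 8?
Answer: 1721/40 ≈ 43.025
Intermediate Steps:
f(o, z) = -8 + z
l(J) = 43 (l(J) = 3 + 40 = 43)
l(-49) - M(f(8, 0)) = 43 - 1/(-32 + (-8 + 0)) = 43 - 1/(-32 - 8) = 43 - 1/(-40) = 43 - 1*(-1/40) = 43 + 1/40 = 1721/40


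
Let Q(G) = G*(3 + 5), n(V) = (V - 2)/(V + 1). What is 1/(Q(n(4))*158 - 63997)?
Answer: -5/317457 ≈ -1.5750e-5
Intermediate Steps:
n(V) = (-2 + V)/(1 + V)
Q(G) = 8*G (Q(G) = G*8 = 8*G)
1/(Q(n(4))*158 - 63997) = 1/((8*((-2 + 4)/(1 + 4)))*158 - 63997) = 1/((8*(2/5))*158 - 63997) = 1/((16/5)*158 - 63997) = 1/(2528/5 - 63997) = 1/(-317457/5) = -5/317457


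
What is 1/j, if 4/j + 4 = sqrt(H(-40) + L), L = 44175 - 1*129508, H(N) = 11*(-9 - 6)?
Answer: -1 + I*sqrt(85498)/4 ≈ -1.0 + 73.1*I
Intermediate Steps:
H(N) = -165 (H(N) = 11*(-15) = -165)
L = -85333 (L = 44175 - 129508 = -85333)
j = 4/(-4 + I*sqrt(85498)) (j = 4/(-4 + sqrt(-165 - 85333)) = 4/(-4 + sqrt(-85498)) = 4/(-4 + I*sqrt(85498)) ≈ -0.0001871 - 0.013677*I)
1/j = 1/(-8/42757 - 2*I*sqrt(85498)/42757)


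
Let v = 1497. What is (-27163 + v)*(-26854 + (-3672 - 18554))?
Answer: 1259687280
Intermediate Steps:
(-27163 + v)*(-26854 + (-3672 - 18554)) = (-27163 + 1497)*(-26854 + (-3672 - 18554)) = -25666*(-26854 - 22226) = -25666*(-49080) = 1259687280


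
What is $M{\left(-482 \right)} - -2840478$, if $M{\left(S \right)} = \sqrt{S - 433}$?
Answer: $2840478 + i \sqrt{915} \approx 2.8405 \cdot 10^{6} + 30.249 i$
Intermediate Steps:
$M{\left(S \right)} = \sqrt{-433 + S}$
$M{\left(-482 \right)} - -2840478 = \sqrt{-433 - 482} - -2840478 = \sqrt{-915} + 2840478 = i \sqrt{915} + 2840478 = 2840478 + i \sqrt{915}$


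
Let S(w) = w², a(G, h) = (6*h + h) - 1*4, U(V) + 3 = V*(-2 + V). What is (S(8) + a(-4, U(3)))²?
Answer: 3600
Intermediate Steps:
U(V) = -3 + V*(-2 + V)
a(G, h) = -4 + 7*h (a(G, h) = 7*h - 4 = -4 + 7*h)
(S(8) + a(-4, U(3)))² = (8² + (-4 + 7*(-3 + 3² - 2*3)))² = (64 + (-4 + 7*(-3 + 9 - 6)))² = (64 + (-4 + 7*0))² = (64 + (-4 + 0))² = (64 - 4)² = 60² = 3600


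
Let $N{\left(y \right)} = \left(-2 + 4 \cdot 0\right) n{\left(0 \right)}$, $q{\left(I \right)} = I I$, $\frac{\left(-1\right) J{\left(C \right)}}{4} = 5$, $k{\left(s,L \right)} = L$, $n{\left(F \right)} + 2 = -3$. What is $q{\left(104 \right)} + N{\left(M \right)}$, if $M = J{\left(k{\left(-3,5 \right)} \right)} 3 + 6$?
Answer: $10826$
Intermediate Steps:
$n{\left(F \right)} = -5$ ($n{\left(F \right)} = -2 - 3 = -5$)
$J{\left(C \right)} = -20$ ($J{\left(C \right)} = \left(-4\right) 5 = -20$)
$M = -54$ ($M = \left(-20\right) 3 + 6 = -60 + 6 = -54$)
$q{\left(I \right)} = I^{2}$
$N{\left(y \right)} = 10$ ($N{\left(y \right)} = \left(-2 + 4 \cdot 0\right) \left(-5\right) = \left(-2 + 0\right) \left(-5\right) = \left(-2\right) \left(-5\right) = 10$)
$q{\left(104 \right)} + N{\left(M \right)} = 104^{2} + 10 = 10816 + 10 = 10826$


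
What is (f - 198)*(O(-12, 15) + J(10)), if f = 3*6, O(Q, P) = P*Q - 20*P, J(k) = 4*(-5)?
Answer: 90000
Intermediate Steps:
J(k) = -20
O(Q, P) = -20*P + P*Q
f = 18
(f - 198)*(O(-12, 15) + J(10)) = (18 - 198)*(15*(-20 - 12) - 20) = -180*(15*(-32) - 20) = -180*(-480 - 20) = -180*(-500) = 90000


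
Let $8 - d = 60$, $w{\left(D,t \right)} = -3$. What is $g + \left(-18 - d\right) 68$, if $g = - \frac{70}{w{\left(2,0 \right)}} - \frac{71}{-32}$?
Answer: $\frac{224405}{96} \approx 2337.6$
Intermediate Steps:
$d = -52$ ($d = 8 - 60 = -52$)
$g = \frac{2453}{96}$ ($g = - \frac{70}{-3} - \frac{71}{-32} = \left(-70\right) \left(- \frac{1}{3}\right) - - \frac{71}{32} = \frac{70}{3} + \frac{71}{32} = \frac{2453}{96} \approx 25.552$)
$g + \left(-18 - d\right) 68 = \frac{2453}{96} + \left(-18 - -52\right) 68 = \frac{2453}{96} + \left(-18 + 52\right) 68 = \frac{2453}{96} + 34 \cdot 68 = \frac{2453}{96} + 2312 = \frac{224405}{96}$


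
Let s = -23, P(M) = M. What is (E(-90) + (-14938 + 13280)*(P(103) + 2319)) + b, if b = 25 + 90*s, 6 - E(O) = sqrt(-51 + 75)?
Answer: -4017715 - 2*sqrt(6) ≈ -4.0177e+6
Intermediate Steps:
E(O) = 6 - 2*sqrt(6) (E(O) = 6 - sqrt(-51 + 75) = 6 - sqrt(24) = 6 - 2*sqrt(6))
b = -2045 (b = 25 + 90*(-23) = 25 - 2070 = -2045)
(E(-90) + (-14938 + 13280)*(P(103) + 2319)) + b = ((6 - 2*sqrt(6)) + (-14938 + 13280)*(103 + 2319)) - 2045 = ((6 - 2*sqrt(6)) - 1658*2422) - 2045 = ((6 - 2*sqrt(6)) - 4015676) - 2045 = (-4015670 - 2*sqrt(6)) - 2045 = -4017715 - 2*sqrt(6)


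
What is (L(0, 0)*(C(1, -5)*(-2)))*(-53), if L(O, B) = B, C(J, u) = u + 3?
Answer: 0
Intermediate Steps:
C(J, u) = 3 + u
(L(0, 0)*(C(1, -5)*(-2)))*(-53) = (0*((3 - 5)*(-2)))*(-53) = (0*(-2*(-2)))*(-53) = (0*4)*(-53) = 0*(-53) = 0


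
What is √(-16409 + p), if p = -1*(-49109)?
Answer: 10*√327 ≈ 180.83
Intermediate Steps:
p = 49109
√(-16409 + p) = √(-16409 + 49109) = √32700 = 10*√327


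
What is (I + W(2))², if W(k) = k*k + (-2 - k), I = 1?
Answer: 1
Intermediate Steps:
W(k) = -2 + k² - k (W(k) = k² + (-2 - k) = -2 + k² - k)
(I + W(2))² = (1 + (-2 + 2² - 1*2))² = (1 + (-2 + 4 - 2))² = (1 + 0)² = 1² = 1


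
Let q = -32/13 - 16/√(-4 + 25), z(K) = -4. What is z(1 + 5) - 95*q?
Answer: 2988/13 + 1520*√21/21 ≈ 561.54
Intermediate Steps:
q = -32/13 - 16*√21/21 (q = -32*1/13 - 16*√21/21 = -32/13 - 16*√21/21 ≈ -5.9530)
z(1 + 5) - 95*q = -4 - 95*(-32/13 - 16*√21/21) = -4 + (3040/13 + 1520*√21/21) = 2988/13 + 1520*√21/21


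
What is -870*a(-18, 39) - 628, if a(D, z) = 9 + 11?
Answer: -18028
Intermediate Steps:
a(D, z) = 20
-870*a(-18, 39) - 628 = -870*20 - 628 = -17400 - 628 = -18028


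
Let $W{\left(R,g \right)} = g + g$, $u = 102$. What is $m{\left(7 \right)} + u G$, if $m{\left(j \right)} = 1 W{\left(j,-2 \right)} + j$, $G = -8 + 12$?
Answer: $411$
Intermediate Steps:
$W{\left(R,g \right)} = 2 g$
$G = 4$
$m{\left(j \right)} = -4 + j$ ($m{\left(j \right)} = 1 \cdot 2 \left(-2\right) + j = 1 \left(-4\right) + j = -4 + j$)
$m{\left(7 \right)} + u G = \left(-4 + 7\right) + 102 \cdot 4 = 3 + 408 = 411$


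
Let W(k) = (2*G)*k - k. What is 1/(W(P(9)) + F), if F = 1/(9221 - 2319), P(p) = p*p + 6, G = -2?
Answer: -6902/3002369 ≈ -0.0022989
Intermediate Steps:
P(p) = 6 + p**2 (P(p) = p**2 + 6 = 6 + p**2)
F = 1/6902 ≈ 0.00014489
W(k) = -5*k (W(k) = (2*(-2))*k - k = -4*k - k = -5*k)
1/(W(P(9)) + F) = 1/(-5*(6 + 9**2) + 1/6902) = 1/(-5*(6 + 81) + 1/6902) = 1/(-5*87 + 1/6902) = 1/(-435 + 1/6902) = 1/(-3002369/6902) = -6902/3002369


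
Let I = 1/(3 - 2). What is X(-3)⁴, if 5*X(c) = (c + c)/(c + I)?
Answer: 81/625 ≈ 0.12960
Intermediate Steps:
I = 1 (I = 1/1 = 1)
X(c) = 2*c/(5*(1 + c)) (X(c) = ((c + c)/(c + 1))/5 = ((2*c)/(1 + c))/5 = (2*c/(1 + c))/5 = 2*c/(5*(1 + c)))
X(-3)⁴ = ((⅖)*(-3)/(1 - 3))⁴ = ((⅖)*(-3)/(-2))⁴ = ((⅖)*(-3)*(-½))⁴ = (⅗)⁴ = 81/625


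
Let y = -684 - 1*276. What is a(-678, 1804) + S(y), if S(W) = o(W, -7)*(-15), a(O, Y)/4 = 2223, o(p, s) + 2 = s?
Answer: 9027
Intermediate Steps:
o(p, s) = -2 + s
a(O, Y) = 8892 (a(O, Y) = 4*2223 = 8892)
y = -960 (y = -684 - 276 = -960)
S(W) = 135 (S(W) = (-2 - 7)*(-15) = -9*(-15) = 135)
a(-678, 1804) + S(y) = 8892 + 135 = 9027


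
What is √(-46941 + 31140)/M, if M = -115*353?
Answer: -I*√15801/40595 ≈ -0.0030965*I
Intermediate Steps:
M = -40595
√(-46941 + 31140)/M = √(-46941 + 31140)/(-40595) = √(-15801)*(-1/40595) = (I*√15801)*(-1/40595) = -I*√15801/40595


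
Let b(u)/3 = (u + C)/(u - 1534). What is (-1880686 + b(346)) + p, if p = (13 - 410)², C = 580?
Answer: -341169709/198 ≈ -1.7231e+6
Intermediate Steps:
b(u) = 3*(580 + u)/(-1534 + u) (b(u) = 3*((u + 580)/(u - 1534)) = 3*((580 + u)/(-1534 + u)) = 3*(580 + u)/(-1534 + u))
p = 157609 (p = (-397)² = 157609)
(-1880686 + b(346)) + p = (-1880686 + 3*(580 + 346)/(-1534 + 346)) + 157609 = (-1880686 + 3*926/(-1188)) + 157609 = (-1880686 + 3*(-1/1188)*926) + 157609 = (-1880686 - 463/198) + 157609 = -372376291/198 + 157609 = -341169709/198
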